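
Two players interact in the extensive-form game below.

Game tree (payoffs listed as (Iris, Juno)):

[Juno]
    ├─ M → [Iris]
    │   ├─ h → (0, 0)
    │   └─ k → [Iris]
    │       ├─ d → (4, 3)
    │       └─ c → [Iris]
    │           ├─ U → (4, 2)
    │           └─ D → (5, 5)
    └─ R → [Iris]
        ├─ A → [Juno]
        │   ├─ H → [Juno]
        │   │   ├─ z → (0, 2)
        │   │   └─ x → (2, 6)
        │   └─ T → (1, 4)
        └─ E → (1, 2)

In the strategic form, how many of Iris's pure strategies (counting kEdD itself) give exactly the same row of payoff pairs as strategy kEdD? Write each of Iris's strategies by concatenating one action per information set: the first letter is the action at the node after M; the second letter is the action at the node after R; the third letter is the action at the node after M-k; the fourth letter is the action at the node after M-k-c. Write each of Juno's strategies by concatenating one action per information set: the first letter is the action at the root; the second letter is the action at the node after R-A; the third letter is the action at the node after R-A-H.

2

Row for kEdD (columns MHz, MHx, MTz, MTx, RHz, RHx, RTz, RTx): (4,3) (4,3) (4,3) (4,3) (1,2) (1,2) (1,2) (1,2).
Under kEdD, Iris's choice at the node after M-k-c can never be reached regardless of what Juno does, so varying those choices leaves every outcome unchanged.
Holding the reachable choices fixed and varying the unreachable one freely already gives 2 equivalent strategies.
No other strategy reproduces this row, so those 2 are the full class: kEdU, kEdD.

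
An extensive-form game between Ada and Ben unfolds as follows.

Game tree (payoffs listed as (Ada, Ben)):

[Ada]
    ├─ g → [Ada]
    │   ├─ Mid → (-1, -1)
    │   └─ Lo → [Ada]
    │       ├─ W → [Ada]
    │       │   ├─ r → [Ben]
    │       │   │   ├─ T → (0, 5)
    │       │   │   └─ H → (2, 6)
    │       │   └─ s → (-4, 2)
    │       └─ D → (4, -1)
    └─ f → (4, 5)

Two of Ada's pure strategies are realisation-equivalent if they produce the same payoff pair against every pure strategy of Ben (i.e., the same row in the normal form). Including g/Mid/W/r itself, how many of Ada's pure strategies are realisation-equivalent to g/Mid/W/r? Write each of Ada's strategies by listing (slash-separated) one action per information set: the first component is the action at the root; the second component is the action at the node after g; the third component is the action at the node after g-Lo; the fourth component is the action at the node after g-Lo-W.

Row for g/Mid/W/r (columns T, H): (-1,-1) (-1,-1).
Under g/Mid/W/r, Ada's choice at the node after g-Lo and at the node after g-Lo-W can never be reached regardless of what Ben does, so varying those choices leaves every outcome unchanged.
Holding the reachable choices fixed and varying the unreachable ones freely already gives 2 × 2 = 4 equivalent strategies.
No other strategy reproduces this row, so those 4 are the full class: g/Mid/W/r, g/Mid/W/s, g/Mid/D/r, g/Mid/D/s.

4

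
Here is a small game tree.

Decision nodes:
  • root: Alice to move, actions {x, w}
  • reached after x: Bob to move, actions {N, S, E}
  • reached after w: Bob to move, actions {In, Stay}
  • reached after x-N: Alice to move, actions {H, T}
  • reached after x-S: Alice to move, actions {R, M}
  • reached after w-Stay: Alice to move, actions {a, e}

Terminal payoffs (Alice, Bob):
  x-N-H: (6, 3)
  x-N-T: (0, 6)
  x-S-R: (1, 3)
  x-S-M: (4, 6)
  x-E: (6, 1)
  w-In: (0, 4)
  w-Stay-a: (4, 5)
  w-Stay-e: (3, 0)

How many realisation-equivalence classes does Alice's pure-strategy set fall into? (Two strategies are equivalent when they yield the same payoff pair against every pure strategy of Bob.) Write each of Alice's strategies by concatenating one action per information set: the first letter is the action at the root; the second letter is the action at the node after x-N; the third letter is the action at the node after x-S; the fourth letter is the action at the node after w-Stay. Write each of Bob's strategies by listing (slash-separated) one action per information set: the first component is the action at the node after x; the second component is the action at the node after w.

Alice has 16 pure strategies: xHRa, xHRe, xHMa, xHMe, xTRa, xTRe, xTMa, xTMe, wHRa, wHRe, wHMa, wHMe, wTRa, wTRe, wTMa, wTMe. Columns: N/In, N/Stay, S/In, S/Stay, E/In, E/Stay.
{xHRa, xHRe} → row (6,3) (6,3) (1,3) (1,3) (6,1) (6,1)
{xHMa, xHMe} → row (6,3) (6,3) (4,6) (4,6) (6,1) (6,1)
{xTRa, xTRe} → row (0,6) (0,6) (1,3) (1,3) (6,1) (6,1)
{xTMa, xTMe} → row (0,6) (0,6) (4,6) (4,6) (6,1) (6,1)
{wHRa, wHMa, wTRa, wTMa} → row (0,4) (4,5) (0,4) (4,5) (0,4) (4,5)
{wHRe, wHMe, wTRe, wTMe} → row (0,4) (3,0) (0,4) (3,0) (0,4) (3,0)
That's 6 distinct rows out of 16 strategies.

6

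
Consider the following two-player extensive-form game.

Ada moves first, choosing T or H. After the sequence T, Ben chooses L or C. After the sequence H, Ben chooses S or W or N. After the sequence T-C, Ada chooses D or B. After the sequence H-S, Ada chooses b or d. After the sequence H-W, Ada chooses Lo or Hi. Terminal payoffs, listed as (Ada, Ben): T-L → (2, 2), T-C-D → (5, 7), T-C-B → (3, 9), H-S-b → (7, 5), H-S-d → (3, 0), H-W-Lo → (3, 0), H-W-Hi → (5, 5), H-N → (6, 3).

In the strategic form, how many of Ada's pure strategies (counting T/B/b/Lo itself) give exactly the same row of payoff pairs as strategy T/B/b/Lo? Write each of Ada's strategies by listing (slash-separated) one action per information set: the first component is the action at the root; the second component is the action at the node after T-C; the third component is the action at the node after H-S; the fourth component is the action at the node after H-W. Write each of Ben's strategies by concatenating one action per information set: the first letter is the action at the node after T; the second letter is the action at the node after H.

4

Row for T/B/b/Lo (columns LS, LW, LN, CS, CW, CN): (2,2) (2,2) (2,2) (3,9) (3,9) (3,9).
Under T/B/b/Lo, Ada's choice at the node after H-S and at the node after H-W can never be reached regardless of what Ben does, so varying those choices leaves every outcome unchanged.
Holding the reachable choices fixed and varying the unreachable ones freely already gives 2 × 2 = 4 equivalent strategies.
No other strategy reproduces this row, so those 4 are the full class: T/B/b/Lo, T/B/b/Hi, T/B/d/Lo, T/B/d/Hi.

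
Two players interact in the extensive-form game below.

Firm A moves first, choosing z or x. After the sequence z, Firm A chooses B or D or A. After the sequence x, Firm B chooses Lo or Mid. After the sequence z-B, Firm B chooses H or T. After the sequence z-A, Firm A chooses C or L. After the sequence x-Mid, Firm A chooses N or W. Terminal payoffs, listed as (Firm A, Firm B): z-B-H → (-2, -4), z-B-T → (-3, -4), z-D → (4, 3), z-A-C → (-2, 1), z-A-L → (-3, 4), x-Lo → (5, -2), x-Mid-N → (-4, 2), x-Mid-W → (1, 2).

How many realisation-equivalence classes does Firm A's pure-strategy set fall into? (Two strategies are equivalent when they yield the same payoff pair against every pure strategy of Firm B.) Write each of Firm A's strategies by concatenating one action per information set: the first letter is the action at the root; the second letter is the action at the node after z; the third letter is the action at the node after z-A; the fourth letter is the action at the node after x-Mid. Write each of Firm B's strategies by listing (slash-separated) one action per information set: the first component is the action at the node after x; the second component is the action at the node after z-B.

6

Firm A has 24 pure strategies: zBCN, zBCW, zBLN, zBLW, zDCN, zDCW, zDLN, zDLW, zACN, zACW, zALN, zALW, xBCN, xBCW, xBLN, xBLW, xDCN, xDCW, xDLN, xDLW, xACN, xACW, xALN, xALW. Columns: Lo/H, Lo/T, Mid/H, Mid/T.
{zBCN, zBCW, zBLN, zBLW} → row (-2,-4) (-3,-4) (-2,-4) (-3,-4)
{zDCN, zDCW, zDLN, zDLW} → row (4,3) (4,3) (4,3) (4,3)
{zACN, zACW} → row (-2,1) (-2,1) (-2,1) (-2,1)
{zALN, zALW} → row (-3,4) (-3,4) (-3,4) (-3,4)
{xBCN, xBLN, xDCN, xDLN, xACN, xALN} → row (5,-2) (5,-2) (-4,2) (-4,2)
{xBCW, xBLW, xDCW, xDLW, xACW, xALW} → row (5,-2) (5,-2) (1,2) (1,2)
That's 6 distinct rows out of 24 strategies.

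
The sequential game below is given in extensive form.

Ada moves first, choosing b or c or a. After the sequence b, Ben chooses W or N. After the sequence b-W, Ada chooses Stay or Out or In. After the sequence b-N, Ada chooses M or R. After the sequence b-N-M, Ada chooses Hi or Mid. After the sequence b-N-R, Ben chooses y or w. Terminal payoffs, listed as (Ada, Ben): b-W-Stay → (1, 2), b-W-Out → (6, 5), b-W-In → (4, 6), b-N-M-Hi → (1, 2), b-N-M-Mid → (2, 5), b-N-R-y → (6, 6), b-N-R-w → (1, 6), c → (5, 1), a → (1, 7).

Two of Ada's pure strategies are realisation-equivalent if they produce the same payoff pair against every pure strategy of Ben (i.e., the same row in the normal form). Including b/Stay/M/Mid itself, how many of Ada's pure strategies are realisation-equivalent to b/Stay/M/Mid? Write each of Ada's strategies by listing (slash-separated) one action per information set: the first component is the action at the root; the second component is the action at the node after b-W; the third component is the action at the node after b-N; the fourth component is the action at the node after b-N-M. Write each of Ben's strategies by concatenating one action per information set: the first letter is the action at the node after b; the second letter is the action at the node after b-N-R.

1

Row for b/Stay/M/Mid (columns Wy, Ww, Ny, Nw): (1,2) (1,2) (2,5) (2,5).
Every one of Ada's information sets is on the play path for some reply by Ben when Ada follows b/Stay/M/Mid.
Changing the action at any of them therefore changes at least one column, so only b/Stay/M/Mid itself gives this row.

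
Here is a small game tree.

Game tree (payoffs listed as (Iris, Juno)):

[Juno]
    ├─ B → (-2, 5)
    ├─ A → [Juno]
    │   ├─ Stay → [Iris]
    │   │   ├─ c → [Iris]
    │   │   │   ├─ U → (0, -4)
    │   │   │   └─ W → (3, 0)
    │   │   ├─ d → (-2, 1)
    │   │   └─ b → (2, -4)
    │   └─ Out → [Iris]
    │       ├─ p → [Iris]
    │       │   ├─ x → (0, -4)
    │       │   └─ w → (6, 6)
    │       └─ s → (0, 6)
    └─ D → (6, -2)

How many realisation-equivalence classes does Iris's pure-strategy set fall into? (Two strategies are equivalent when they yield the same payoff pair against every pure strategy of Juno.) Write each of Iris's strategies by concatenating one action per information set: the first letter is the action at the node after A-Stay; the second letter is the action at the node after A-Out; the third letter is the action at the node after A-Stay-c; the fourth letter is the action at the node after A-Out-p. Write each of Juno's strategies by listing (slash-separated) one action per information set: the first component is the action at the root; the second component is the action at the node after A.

12

Iris has 24 pure strategies: cpUx, cpUw, cpWx, cpWw, csUx, csUw, csWx, csWw, dpUx, dpUw, dpWx, dpWw, dsUx, dsUw, dsWx, dsWw, bpUx, bpUw, bpWx, bpWw, bsUx, bsUw, bsWx, bsWw. Columns: B/Stay, B/Out, A/Stay, A/Out, D/Stay, D/Out.
{cpUx} → row (-2,5) (-2,5) (0,-4) (0,-4) (6,-2) (6,-2)
{cpUw} → row (-2,5) (-2,5) (0,-4) (6,6) (6,-2) (6,-2)
{cpWx} → row (-2,5) (-2,5) (3,0) (0,-4) (6,-2) (6,-2)
{cpWw} → row (-2,5) (-2,5) (3,0) (6,6) (6,-2) (6,-2)
{csUx, csUw} → row (-2,5) (-2,5) (0,-4) (0,6) (6,-2) (6,-2)
{csWx, csWw} → row (-2,5) (-2,5) (3,0) (0,6) (6,-2) (6,-2)
{dpUx, dpWx} → row (-2,5) (-2,5) (-2,1) (0,-4) (6,-2) (6,-2)
{dpUw, dpWw} → row (-2,5) (-2,5) (-2,1) (6,6) (6,-2) (6,-2)
{dsUx, dsUw, dsWx, dsWw} → row (-2,5) (-2,5) (-2,1) (0,6) (6,-2) (6,-2)
{bpUx, bpWx} → row (-2,5) (-2,5) (2,-4) (0,-4) (6,-2) (6,-2)
{bpUw, bpWw} → row (-2,5) (-2,5) (2,-4) (6,6) (6,-2) (6,-2)
{bsUx, bsUw, bsWx, bsWw} → row (-2,5) (-2,5) (2,-4) (0,6) (6,-2) (6,-2)
That's 12 distinct rows out of 24 strategies.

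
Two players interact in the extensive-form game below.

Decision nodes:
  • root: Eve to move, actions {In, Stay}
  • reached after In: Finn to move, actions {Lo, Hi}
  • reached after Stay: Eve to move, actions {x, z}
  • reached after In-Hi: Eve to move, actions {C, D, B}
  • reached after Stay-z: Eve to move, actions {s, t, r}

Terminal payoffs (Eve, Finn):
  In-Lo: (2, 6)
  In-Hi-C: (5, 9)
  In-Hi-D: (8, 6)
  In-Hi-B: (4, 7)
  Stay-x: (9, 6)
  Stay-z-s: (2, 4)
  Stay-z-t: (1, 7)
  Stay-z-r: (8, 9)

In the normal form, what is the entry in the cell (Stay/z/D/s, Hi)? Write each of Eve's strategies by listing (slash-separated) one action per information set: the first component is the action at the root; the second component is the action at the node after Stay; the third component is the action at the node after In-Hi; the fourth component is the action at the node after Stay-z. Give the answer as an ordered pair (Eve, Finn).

(2, 4)

Trace the play path from the root:
  Eve plays Stay
  Eve plays z at [Stay]
  Eve plays s at [Stay-z]
→ terminal payoff (2, 4).
(Eve's choice at the node after In-Hi is never reached on this path, so it doesn't affect the outcome.)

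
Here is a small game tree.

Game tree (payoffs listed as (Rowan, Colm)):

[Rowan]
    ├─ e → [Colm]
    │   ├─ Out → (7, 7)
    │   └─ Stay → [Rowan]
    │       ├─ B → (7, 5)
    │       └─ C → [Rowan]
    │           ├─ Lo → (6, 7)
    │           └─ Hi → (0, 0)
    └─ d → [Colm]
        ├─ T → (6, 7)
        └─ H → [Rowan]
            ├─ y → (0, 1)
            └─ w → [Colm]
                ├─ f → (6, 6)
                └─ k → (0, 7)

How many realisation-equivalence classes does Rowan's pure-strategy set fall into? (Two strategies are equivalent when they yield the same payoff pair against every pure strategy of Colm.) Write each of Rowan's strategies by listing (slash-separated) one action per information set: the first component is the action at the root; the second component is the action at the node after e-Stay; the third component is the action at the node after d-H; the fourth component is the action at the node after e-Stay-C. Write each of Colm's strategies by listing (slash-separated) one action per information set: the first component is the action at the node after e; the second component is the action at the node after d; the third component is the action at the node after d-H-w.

5

Rowan has 16 pure strategies: e/B/y/Lo, e/B/y/Hi, e/B/w/Lo, e/B/w/Hi, e/C/y/Lo, e/C/y/Hi, e/C/w/Lo, e/C/w/Hi, d/B/y/Lo, d/B/y/Hi, d/B/w/Lo, d/B/w/Hi, d/C/y/Lo, d/C/y/Hi, d/C/w/Lo, d/C/w/Hi. Columns: Out/T/f, Out/T/k, Out/H/f, Out/H/k, Stay/T/f, Stay/T/k, Stay/H/f, Stay/H/k.
{e/B/y/Lo, e/B/y/Hi, e/B/w/Lo, e/B/w/Hi} → row (7,7) (7,7) (7,7) (7,7) (7,5) (7,5) (7,5) (7,5)
{e/C/y/Lo, e/C/w/Lo} → row (7,7) (7,7) (7,7) (7,7) (6,7) (6,7) (6,7) (6,7)
{e/C/y/Hi, e/C/w/Hi} → row (7,7) (7,7) (7,7) (7,7) (0,0) (0,0) (0,0) (0,0)
{d/B/y/Lo, d/B/y/Hi, d/C/y/Lo, d/C/y/Hi} → row (6,7) (6,7) (0,1) (0,1) (6,7) (6,7) (0,1) (0,1)
{d/B/w/Lo, d/B/w/Hi, d/C/w/Lo, d/C/w/Hi} → row (6,7) (6,7) (6,6) (0,7) (6,7) (6,7) (6,6) (0,7)
That's 5 distinct rows out of 16 strategies.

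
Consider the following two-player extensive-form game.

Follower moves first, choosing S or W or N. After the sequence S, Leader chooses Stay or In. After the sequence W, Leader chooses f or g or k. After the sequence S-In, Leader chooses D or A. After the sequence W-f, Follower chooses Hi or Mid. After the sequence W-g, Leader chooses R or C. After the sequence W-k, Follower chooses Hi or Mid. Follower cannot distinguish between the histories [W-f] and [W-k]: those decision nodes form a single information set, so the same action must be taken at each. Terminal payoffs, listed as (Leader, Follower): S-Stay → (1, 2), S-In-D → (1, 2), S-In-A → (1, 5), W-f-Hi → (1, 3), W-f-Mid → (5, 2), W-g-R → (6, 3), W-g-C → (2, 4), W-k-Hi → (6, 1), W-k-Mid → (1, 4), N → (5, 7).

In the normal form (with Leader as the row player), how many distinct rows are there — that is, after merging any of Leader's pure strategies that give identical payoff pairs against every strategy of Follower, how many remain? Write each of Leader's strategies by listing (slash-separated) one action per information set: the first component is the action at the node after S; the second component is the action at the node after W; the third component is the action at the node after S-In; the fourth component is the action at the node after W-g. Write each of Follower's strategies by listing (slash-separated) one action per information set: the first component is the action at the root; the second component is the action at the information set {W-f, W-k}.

Leader has 24 pure strategies: Stay/f/D/R, Stay/f/D/C, Stay/f/A/R, Stay/f/A/C, Stay/g/D/R, Stay/g/D/C, Stay/g/A/R, Stay/g/A/C, Stay/k/D/R, Stay/k/D/C, Stay/k/A/R, Stay/k/A/C, In/f/D/R, In/f/D/C, In/f/A/R, In/f/A/C, In/g/D/R, In/g/D/C, In/g/A/R, In/g/A/C, In/k/D/R, In/k/D/C, In/k/A/R, In/k/A/C. Columns: S/Hi, S/Mid, W/Hi, W/Mid, N/Hi, N/Mid.
{Stay/f/D/R, Stay/f/D/C, Stay/f/A/R, Stay/f/A/C, In/f/D/R, In/f/D/C} → row (1,2) (1,2) (1,3) (5,2) (5,7) (5,7)
{Stay/g/D/R, Stay/g/A/R, In/g/D/R} → row (1,2) (1,2) (6,3) (6,3) (5,7) (5,7)
{Stay/g/D/C, Stay/g/A/C, In/g/D/C} → row (1,2) (1,2) (2,4) (2,4) (5,7) (5,7)
{Stay/k/D/R, Stay/k/D/C, Stay/k/A/R, Stay/k/A/C, In/k/D/R, In/k/D/C} → row (1,2) (1,2) (6,1) (1,4) (5,7) (5,7)
{In/f/A/R, In/f/A/C} → row (1,5) (1,5) (1,3) (5,2) (5,7) (5,7)
{In/g/A/R} → row (1,5) (1,5) (6,3) (6,3) (5,7) (5,7)
{In/g/A/C} → row (1,5) (1,5) (2,4) (2,4) (5,7) (5,7)
{In/k/A/R, In/k/A/C} → row (1,5) (1,5) (6,1) (1,4) (5,7) (5,7)
That's 8 distinct rows out of 24 strategies.

8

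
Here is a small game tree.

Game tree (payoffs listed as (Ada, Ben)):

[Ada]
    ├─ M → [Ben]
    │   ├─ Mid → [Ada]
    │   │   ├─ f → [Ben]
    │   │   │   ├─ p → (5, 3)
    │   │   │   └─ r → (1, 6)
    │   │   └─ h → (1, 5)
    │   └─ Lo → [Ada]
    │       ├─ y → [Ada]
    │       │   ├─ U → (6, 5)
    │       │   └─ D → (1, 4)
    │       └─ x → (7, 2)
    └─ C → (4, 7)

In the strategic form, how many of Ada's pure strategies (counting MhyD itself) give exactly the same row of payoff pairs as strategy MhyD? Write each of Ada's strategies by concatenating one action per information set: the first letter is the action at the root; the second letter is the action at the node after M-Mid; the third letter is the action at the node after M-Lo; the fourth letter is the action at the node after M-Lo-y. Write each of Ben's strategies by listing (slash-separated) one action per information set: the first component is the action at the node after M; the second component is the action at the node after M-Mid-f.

1

Row for MhyD (columns Mid/p, Mid/r, Lo/p, Lo/r): (1,5) (1,5) (1,4) (1,4).
Every one of Ada's information sets is on the play path for some reply by Ben when Ada follows MhyD.
Changing the action at any of them therefore changes at least one column, so only MhyD itself gives this row.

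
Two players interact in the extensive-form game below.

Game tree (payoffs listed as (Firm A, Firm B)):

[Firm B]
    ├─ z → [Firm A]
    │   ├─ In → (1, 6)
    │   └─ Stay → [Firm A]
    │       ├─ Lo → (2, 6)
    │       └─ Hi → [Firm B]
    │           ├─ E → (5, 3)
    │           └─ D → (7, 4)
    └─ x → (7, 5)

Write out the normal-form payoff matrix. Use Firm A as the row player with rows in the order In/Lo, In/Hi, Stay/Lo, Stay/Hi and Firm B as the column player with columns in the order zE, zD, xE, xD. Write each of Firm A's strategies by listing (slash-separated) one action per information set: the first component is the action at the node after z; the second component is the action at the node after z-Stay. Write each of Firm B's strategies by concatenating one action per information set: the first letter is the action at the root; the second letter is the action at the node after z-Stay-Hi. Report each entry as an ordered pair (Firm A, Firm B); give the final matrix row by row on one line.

In/Lo: (1,6) (1,6) (7,5) (7,5) | In/Hi: (1,6) (1,6) (7,5) (7,5) | Stay/Lo: (2,6) (2,6) (7,5) (7,5) | Stay/Hi: (5,3) (7,4) (7,5) (7,5)

Row In/Lo: zE→(1,6), zD→(1,6), xE→(7,5), xD→(7,5)
Row In/Hi: zE→(1,6), zD→(1,6), xE→(7,5), xD→(7,5)
Row Stay/Lo: zE→(2,6), zD→(2,6), xE→(7,5), xD→(7,5)
Row Stay/Hi: zE→(5,3), zD→(7,4), xE→(7,5), xD→(7,5)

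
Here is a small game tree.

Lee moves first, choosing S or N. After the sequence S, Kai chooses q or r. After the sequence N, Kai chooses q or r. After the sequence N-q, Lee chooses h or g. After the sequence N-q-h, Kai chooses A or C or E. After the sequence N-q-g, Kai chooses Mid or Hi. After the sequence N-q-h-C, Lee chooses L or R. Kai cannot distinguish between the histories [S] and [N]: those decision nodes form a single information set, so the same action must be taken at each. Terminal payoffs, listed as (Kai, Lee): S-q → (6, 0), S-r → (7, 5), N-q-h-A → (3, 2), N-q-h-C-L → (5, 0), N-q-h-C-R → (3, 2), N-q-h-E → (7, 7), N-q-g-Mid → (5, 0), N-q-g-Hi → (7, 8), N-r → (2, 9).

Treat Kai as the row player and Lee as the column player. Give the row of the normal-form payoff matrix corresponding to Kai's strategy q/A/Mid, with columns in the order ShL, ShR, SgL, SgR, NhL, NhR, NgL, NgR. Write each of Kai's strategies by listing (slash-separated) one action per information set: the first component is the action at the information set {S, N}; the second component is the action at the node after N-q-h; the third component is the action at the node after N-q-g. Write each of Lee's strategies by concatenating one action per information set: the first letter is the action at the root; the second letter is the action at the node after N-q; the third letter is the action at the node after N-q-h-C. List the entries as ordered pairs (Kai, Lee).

vs ShL: Lee plays S → Kai plays q at [S] → (6, 0)
vs ShR: Lee plays S → Kai plays q at [S] → (6, 0)
vs SgL: Lee plays S → Kai plays q at [S] → (6, 0)
vs SgR: Lee plays S → Kai plays q at [S] → (6, 0)
vs NhL: Lee plays N → Kai plays q at [N] → Lee plays h at [N-q] → Kai plays A at [N-q-h] → (3, 2)
vs NhR: Lee plays N → Kai plays q at [N] → Lee plays h at [N-q] → Kai plays A at [N-q-h] → (3, 2)
vs NgL: Lee plays N → Kai plays q at [N] → Lee plays g at [N-q] → Kai plays Mid at [N-q-g] → (5, 0)
vs NgR: Lee plays N → Kai plays q at [N] → Lee plays g at [N-q] → Kai plays Mid at [N-q-g] → (5, 0)

(6,0) (6,0) (6,0) (6,0) (3,2) (3,2) (5,0) (5,0)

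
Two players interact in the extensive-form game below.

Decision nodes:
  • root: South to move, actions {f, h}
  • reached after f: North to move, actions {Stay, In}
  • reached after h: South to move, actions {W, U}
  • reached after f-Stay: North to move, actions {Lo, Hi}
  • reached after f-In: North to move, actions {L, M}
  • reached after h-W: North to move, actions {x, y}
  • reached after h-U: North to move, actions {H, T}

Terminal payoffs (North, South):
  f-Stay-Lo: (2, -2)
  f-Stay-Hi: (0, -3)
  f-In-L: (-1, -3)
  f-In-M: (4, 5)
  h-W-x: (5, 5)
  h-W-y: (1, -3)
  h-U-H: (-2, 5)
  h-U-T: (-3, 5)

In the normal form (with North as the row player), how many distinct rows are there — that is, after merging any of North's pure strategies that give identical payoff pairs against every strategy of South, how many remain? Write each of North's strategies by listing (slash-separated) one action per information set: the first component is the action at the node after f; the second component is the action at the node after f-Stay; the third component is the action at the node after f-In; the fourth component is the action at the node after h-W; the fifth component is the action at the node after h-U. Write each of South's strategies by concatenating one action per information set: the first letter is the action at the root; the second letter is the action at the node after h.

North has 32 pure strategies: Stay/Lo/L/x/H, Stay/Lo/L/x/T, Stay/Lo/L/y/H, Stay/Lo/L/y/T, Stay/Lo/M/x/H, Stay/Lo/M/x/T, Stay/Lo/M/y/H, Stay/Lo/M/y/T, Stay/Hi/L/x/H, Stay/Hi/L/x/T, Stay/Hi/L/y/H, Stay/Hi/L/y/T, Stay/Hi/M/x/H, Stay/Hi/M/x/T, Stay/Hi/M/y/H, Stay/Hi/M/y/T, In/Lo/L/x/H, In/Lo/L/x/T, In/Lo/L/y/H, In/Lo/L/y/T, In/Lo/M/x/H, In/Lo/M/x/T, In/Lo/M/y/H, In/Lo/M/y/T, In/Hi/L/x/H, In/Hi/L/x/T, In/Hi/L/y/H, In/Hi/L/y/T, In/Hi/M/x/H, In/Hi/M/x/T, In/Hi/M/y/H, In/Hi/M/y/T. Columns: fW, fU, hW, hU.
{Stay/Lo/L/x/H, Stay/Lo/M/x/H} → row (2,-2) (2,-2) (5,5) (-2,5)
{Stay/Lo/L/x/T, Stay/Lo/M/x/T} → row (2,-2) (2,-2) (5,5) (-3,5)
{Stay/Lo/L/y/H, Stay/Lo/M/y/H} → row (2,-2) (2,-2) (1,-3) (-2,5)
{Stay/Lo/L/y/T, Stay/Lo/M/y/T} → row (2,-2) (2,-2) (1,-3) (-3,5)
{Stay/Hi/L/x/H, Stay/Hi/M/x/H} → row (0,-3) (0,-3) (5,5) (-2,5)
{Stay/Hi/L/x/T, Stay/Hi/M/x/T} → row (0,-3) (0,-3) (5,5) (-3,5)
{Stay/Hi/L/y/H, Stay/Hi/M/y/H} → row (0,-3) (0,-3) (1,-3) (-2,5)
{Stay/Hi/L/y/T, Stay/Hi/M/y/T} → row (0,-3) (0,-3) (1,-3) (-3,5)
{In/Lo/L/x/H, In/Hi/L/x/H} → row (-1,-3) (-1,-3) (5,5) (-2,5)
{In/Lo/L/x/T, In/Hi/L/x/T} → row (-1,-3) (-1,-3) (5,5) (-3,5)
{In/Lo/L/y/H, In/Hi/L/y/H} → row (-1,-3) (-1,-3) (1,-3) (-2,5)
{In/Lo/L/y/T, In/Hi/L/y/T} → row (-1,-3) (-1,-3) (1,-3) (-3,5)
{In/Lo/M/x/H, In/Hi/M/x/H} → row (4,5) (4,5) (5,5) (-2,5)
{In/Lo/M/x/T, In/Hi/M/x/T} → row (4,5) (4,5) (5,5) (-3,5)
{In/Lo/M/y/H, In/Hi/M/y/H} → row (4,5) (4,5) (1,-3) (-2,5)
{In/Lo/M/y/T, In/Hi/M/y/T} → row (4,5) (4,5) (1,-3) (-3,5)
That's 16 distinct rows out of 32 strategies.

16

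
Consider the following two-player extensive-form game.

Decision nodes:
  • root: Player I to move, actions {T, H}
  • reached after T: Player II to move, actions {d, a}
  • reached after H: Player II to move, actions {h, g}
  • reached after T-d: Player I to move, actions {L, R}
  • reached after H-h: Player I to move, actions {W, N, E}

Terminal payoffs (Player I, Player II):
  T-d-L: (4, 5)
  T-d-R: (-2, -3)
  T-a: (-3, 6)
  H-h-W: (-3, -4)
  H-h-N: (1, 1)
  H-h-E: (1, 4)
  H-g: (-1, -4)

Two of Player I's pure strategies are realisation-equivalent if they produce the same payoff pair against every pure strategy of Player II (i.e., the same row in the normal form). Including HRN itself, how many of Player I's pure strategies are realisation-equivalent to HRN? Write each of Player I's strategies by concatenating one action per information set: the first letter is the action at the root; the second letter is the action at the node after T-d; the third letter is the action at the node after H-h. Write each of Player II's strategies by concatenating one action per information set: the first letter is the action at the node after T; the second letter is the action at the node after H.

Row for HRN (columns dh, dg, ah, ag): (1,1) (-1,-4) (1,1) (-1,-4).
Under HRN, Player I's choice at the node after T-d can never be reached regardless of what Player II does, so varying those choices leaves every outcome unchanged.
Holding the reachable choices fixed and varying the unreachable one freely already gives 2 equivalent strategies.
No other strategy reproduces this row, so those 2 are the full class: HLN, HRN.

2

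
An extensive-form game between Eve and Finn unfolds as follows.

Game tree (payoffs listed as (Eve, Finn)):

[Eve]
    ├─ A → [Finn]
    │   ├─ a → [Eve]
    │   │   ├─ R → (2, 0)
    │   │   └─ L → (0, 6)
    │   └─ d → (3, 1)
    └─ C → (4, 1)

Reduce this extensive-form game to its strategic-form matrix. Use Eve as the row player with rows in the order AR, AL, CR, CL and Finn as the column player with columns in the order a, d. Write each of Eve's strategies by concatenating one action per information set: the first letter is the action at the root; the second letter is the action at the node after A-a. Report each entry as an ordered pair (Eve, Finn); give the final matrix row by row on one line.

Row AR: a→(2,0), d→(3,1)
Row AL: a→(0,6), d→(3,1)
Row CR: a→(4,1), d→(4,1)
Row CL: a→(4,1), d→(4,1)

AR: (2,0) (3,1) | AL: (0,6) (3,1) | CR: (4,1) (4,1) | CL: (4,1) (4,1)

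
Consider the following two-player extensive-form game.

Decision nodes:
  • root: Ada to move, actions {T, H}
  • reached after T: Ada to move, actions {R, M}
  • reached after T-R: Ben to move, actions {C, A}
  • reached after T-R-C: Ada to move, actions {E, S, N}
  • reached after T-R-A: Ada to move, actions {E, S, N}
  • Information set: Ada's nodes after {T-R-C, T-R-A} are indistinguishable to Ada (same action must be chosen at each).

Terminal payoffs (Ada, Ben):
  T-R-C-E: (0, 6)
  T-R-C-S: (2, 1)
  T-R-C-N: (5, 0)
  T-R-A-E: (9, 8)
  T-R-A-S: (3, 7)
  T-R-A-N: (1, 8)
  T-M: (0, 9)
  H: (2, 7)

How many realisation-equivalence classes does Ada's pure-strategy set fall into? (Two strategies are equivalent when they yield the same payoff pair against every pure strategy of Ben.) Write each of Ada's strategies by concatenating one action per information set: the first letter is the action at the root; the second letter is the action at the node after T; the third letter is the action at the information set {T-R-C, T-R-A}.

5

Ada has 12 pure strategies: TRE, TRS, TRN, TME, TMS, TMN, HRE, HRS, HRN, HME, HMS, HMN. Columns: C, A.
{TRE} → row (0,6) (9,8)
{TRS} → row (2,1) (3,7)
{TRN} → row (5,0) (1,8)
{TME, TMS, TMN} → row (0,9) (0,9)
{HRE, HRS, HRN, HME, HMS, HMN} → row (2,7) (2,7)
That's 5 distinct rows out of 12 strategies.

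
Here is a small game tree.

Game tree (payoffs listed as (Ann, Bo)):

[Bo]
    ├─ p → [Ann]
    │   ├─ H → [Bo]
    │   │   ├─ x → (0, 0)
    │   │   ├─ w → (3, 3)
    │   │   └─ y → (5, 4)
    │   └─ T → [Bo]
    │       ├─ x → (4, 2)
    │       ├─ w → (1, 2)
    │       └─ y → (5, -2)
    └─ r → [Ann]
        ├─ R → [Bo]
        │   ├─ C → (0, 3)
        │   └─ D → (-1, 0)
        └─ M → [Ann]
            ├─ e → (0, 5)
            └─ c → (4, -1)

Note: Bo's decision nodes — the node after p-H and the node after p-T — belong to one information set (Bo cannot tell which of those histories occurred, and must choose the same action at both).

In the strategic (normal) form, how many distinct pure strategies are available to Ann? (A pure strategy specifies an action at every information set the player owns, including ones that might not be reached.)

8

Ann owns the node after p with actions {H, T} — two choices.
Ann owns the node after r with actions {R, M} — two choices.
Ann owns the node after r-M with actions {e, c} — two choices.
A pure strategy fixes one action at each information set independently, so the count is the product 2 × 2 × 2 = 8.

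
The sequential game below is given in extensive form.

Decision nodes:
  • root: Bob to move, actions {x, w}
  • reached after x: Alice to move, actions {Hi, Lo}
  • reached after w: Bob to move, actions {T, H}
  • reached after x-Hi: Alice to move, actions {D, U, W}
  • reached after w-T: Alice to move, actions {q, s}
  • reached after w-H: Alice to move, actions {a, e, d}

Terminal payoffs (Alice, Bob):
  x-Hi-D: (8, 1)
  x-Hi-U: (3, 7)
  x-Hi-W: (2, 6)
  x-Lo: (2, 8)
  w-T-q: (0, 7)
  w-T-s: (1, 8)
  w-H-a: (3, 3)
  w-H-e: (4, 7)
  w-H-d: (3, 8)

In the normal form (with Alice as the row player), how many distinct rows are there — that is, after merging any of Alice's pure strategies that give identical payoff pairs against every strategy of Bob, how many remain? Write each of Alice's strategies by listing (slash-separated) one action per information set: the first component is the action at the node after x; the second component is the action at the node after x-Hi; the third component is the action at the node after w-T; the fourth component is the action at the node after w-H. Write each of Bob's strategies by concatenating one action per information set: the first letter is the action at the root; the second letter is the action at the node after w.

Alice has 36 pure strategies: Hi/D/q/a, Hi/D/q/e, Hi/D/q/d, Hi/D/s/a, Hi/D/s/e, Hi/D/s/d, Hi/U/q/a, Hi/U/q/e, Hi/U/q/d, Hi/U/s/a, Hi/U/s/e, Hi/U/s/d, Hi/W/q/a, Hi/W/q/e, Hi/W/q/d, Hi/W/s/a, Hi/W/s/e, Hi/W/s/d, Lo/D/q/a, Lo/D/q/e, Lo/D/q/d, Lo/D/s/a, Lo/D/s/e, Lo/D/s/d, Lo/U/q/a, Lo/U/q/e, Lo/U/q/d, Lo/U/s/a, Lo/U/s/e, Lo/U/s/d, Lo/W/q/a, Lo/W/q/e, Lo/W/q/d, Lo/W/s/a, Lo/W/s/e, Lo/W/s/d. Columns: xT, xH, wT, wH.
{Hi/D/q/a} → row (8,1) (8,1) (0,7) (3,3)
{Hi/D/q/e} → row (8,1) (8,1) (0,7) (4,7)
{Hi/D/q/d} → row (8,1) (8,1) (0,7) (3,8)
{Hi/D/s/a} → row (8,1) (8,1) (1,8) (3,3)
{Hi/D/s/e} → row (8,1) (8,1) (1,8) (4,7)
{Hi/D/s/d} → row (8,1) (8,1) (1,8) (3,8)
{Hi/U/q/a} → row (3,7) (3,7) (0,7) (3,3)
{Hi/U/q/e} → row (3,7) (3,7) (0,7) (4,7)
{Hi/U/q/d} → row (3,7) (3,7) (0,7) (3,8)
{Hi/U/s/a} → row (3,7) (3,7) (1,8) (3,3)
{Hi/U/s/e} → row (3,7) (3,7) (1,8) (4,7)
{Hi/U/s/d} → row (3,7) (3,7) (1,8) (3,8)
{Hi/W/q/a} → row (2,6) (2,6) (0,7) (3,3)
{Hi/W/q/e} → row (2,6) (2,6) (0,7) (4,7)
{Hi/W/q/d} → row (2,6) (2,6) (0,7) (3,8)
{Hi/W/s/a} → row (2,6) (2,6) (1,8) (3,3)
{Hi/W/s/e} → row (2,6) (2,6) (1,8) (4,7)
{Hi/W/s/d} → row (2,6) (2,6) (1,8) (3,8)
{Lo/D/q/a, Lo/U/q/a, Lo/W/q/a} → row (2,8) (2,8) (0,7) (3,3)
{Lo/D/q/e, Lo/U/q/e, Lo/W/q/e} → row (2,8) (2,8) (0,7) (4,7)
{Lo/D/q/d, Lo/U/q/d, Lo/W/q/d} → row (2,8) (2,8) (0,7) (3,8)
{Lo/D/s/a, Lo/U/s/a, Lo/W/s/a} → row (2,8) (2,8) (1,8) (3,3)
{Lo/D/s/e, Lo/U/s/e, Lo/W/s/e} → row (2,8) (2,8) (1,8) (4,7)
{Lo/D/s/d, Lo/U/s/d, Lo/W/s/d} → row (2,8) (2,8) (1,8) (3,8)
That's 24 distinct rows out of 36 strategies.

24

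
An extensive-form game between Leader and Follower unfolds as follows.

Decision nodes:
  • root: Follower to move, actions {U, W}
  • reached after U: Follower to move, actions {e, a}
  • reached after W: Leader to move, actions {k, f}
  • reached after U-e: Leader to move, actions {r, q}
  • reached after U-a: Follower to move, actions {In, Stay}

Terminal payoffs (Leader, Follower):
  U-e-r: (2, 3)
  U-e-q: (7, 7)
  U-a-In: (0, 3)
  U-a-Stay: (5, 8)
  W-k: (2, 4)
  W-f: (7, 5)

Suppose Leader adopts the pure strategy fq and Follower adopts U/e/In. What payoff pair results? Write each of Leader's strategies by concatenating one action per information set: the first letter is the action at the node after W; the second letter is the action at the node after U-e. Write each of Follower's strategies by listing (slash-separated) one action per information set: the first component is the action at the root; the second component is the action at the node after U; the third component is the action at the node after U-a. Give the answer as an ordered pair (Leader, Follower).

(7, 7)

Trace the play path from the root:
  Follower plays U
  Follower plays e at [U]
  Leader plays q at [U-e]
→ terminal payoff (7, 7).
(Leader's choice at the node after W is never reached on this path, so it doesn't affect the outcome.)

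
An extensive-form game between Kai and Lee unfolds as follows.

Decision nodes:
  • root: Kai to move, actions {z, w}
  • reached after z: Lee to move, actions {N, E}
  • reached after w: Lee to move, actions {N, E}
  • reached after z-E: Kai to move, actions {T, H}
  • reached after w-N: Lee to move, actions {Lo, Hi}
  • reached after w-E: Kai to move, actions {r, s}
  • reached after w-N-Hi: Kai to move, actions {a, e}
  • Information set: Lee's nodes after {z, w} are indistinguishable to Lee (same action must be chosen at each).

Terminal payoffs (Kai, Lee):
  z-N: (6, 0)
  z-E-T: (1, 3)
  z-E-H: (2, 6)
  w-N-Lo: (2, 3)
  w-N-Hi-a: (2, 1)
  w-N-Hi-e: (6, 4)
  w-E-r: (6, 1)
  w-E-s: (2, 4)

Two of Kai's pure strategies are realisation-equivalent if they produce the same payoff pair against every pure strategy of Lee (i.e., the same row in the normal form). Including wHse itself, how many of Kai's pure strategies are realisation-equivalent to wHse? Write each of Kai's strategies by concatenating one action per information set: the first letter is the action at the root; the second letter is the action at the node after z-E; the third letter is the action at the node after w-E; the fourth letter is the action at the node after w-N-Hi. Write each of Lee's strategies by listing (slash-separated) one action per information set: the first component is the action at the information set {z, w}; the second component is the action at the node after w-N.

Row for wHse (columns N/Lo, N/Hi, E/Lo, E/Hi): (2,3) (6,4) (2,4) (2,4).
Under wHse, Kai's choice at the node after z-E can never be reached regardless of what Lee does, so varying those choices leaves every outcome unchanged.
Holding the reachable choices fixed and varying the unreachable one freely already gives 2 equivalent strategies.
No other strategy reproduces this row, so those 2 are the full class: wTse, wHse.

2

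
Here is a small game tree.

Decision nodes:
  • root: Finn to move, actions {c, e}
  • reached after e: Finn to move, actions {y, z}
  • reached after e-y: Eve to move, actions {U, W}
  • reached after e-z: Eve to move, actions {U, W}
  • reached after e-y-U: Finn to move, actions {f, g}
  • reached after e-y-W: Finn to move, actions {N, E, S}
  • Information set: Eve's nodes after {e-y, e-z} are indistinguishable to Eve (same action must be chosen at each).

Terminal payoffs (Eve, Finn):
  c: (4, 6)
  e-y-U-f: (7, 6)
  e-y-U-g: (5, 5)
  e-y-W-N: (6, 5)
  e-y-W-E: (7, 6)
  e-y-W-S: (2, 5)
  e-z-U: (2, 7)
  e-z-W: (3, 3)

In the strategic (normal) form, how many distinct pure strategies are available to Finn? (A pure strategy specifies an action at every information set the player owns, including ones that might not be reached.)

Finn owns the root with actions {c, e} — two choices.
Finn owns the node after e with actions {y, z} — two choices.
Finn owns the node after e-y-U with actions {f, g} — two choices.
Finn owns the node after e-y-W with actions {N, E, S} — three choices.
A pure strategy fixes one action at each information set independently, so the count is the product 2 × 2 × 2 × 3 = 24.
(For reference, Eve has 2 pure strategies, giving a 24×2 normal-form matrix.)

24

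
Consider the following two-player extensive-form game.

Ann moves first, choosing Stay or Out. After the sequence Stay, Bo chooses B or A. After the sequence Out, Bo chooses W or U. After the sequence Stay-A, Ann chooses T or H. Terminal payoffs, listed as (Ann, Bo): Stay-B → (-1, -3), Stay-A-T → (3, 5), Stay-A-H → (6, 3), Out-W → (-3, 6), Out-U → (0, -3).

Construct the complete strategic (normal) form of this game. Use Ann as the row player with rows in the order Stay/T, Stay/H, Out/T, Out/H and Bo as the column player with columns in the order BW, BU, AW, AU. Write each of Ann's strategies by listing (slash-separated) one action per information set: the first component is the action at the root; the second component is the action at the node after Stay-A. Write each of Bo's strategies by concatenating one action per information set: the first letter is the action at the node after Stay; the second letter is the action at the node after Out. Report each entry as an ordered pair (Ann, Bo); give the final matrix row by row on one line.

Stay/T: (-1,-3) (-1,-3) (3,5) (3,5) | Stay/H: (-1,-3) (-1,-3) (6,3) (6,3) | Out/T: (-3,6) (0,-3) (-3,6) (0,-3) | Out/H: (-3,6) (0,-3) (-3,6) (0,-3)

Row Stay/T: BW→(-1,-3), BU→(-1,-3), AW→(3,5), AU→(3,5)
Row Stay/H: BW→(-1,-3), BU→(-1,-3), AW→(6,3), AU→(6,3)
Row Out/T: BW→(-3,6), BU→(0,-3), AW→(-3,6), AU→(0,-3)
Row Out/H: BW→(-3,6), BU→(0,-3), AW→(-3,6), AU→(0,-3)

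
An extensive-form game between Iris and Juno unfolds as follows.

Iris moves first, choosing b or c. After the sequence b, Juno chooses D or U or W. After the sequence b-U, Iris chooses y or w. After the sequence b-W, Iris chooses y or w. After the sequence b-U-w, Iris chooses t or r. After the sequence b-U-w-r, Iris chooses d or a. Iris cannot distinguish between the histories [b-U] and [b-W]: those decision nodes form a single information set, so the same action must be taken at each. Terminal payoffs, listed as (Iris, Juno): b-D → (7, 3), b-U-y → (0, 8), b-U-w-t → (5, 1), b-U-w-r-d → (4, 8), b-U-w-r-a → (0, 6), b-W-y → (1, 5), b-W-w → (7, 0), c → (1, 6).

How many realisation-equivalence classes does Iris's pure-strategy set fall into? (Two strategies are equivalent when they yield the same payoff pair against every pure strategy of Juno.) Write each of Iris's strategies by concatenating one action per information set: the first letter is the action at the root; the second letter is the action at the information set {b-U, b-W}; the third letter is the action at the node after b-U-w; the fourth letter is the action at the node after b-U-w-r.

Iris has 16 pure strategies: bytd, byta, byrd, byra, bwtd, bwta, bwrd, bwra, cytd, cyta, cyrd, cyra, cwtd, cwta, cwrd, cwra. Columns: D, U, W.
{bytd, byta, byrd, byra} → row (7,3) (0,8) (1,5)
{bwtd, bwta} → row (7,3) (5,1) (7,0)
{bwrd} → row (7,3) (4,8) (7,0)
{bwra} → row (7,3) (0,6) (7,0)
{cytd, cyta, cyrd, cyra, cwtd, cwta, cwrd, cwra} → row (1,6) (1,6) (1,6)
That's 5 distinct rows out of 16 strategies.

5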